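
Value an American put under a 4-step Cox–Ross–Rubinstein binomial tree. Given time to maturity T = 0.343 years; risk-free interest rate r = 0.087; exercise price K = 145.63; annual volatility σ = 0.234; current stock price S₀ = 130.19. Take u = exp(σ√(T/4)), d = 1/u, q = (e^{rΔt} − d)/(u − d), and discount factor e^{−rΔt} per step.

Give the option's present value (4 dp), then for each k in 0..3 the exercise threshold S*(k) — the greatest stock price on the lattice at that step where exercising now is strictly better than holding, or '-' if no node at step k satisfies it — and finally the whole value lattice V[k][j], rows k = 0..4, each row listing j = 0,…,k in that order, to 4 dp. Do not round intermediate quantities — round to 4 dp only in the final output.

price = 15.7543
boundary = - 121.5678 130.1900 121.5678
tree:
15.7543
24.0622 8.8244
32.1133 15.4400 3.2542
39.6312 24.0622 7.0883 0.0000
46.6513 32.1133 15.4400 0.0000 0.0000

Δt=0.08575, u=1.07092, d=0.93377, q=0.53747, disc=e^(-rΔt)=0.99257
k=4 terminal: V=max(K-S,0) → 46.6513 32.1133 15.4400 0.0000 0.0000
k=3: j=0 S=105.9988 intr=39.6312 cont=38.5488 V=39.6312[EX]; j=1 S=121.5678 intr=24.0622 cont=22.9798 V=24.0622[EX]; j=2 S=139.4237 intr=6.2063 cont=7.0883 V=7.0883[hold]; j=3 S=159.9022 intr=0.0000 cont=0.0000 V=0.0000[hold]  S*(3)=121.5678
k=2: j=0 S=113.5167 intr=32.1133 cont=31.0309 V=32.1133[EX]; j=1 S=130.1900 intr=15.4400 cont=14.8281 V=15.4400[EX]; j=2 S=149.3123 intr=0.0000 cont=3.2542 V=3.2542[hold]  S*(2)=130.1900
k=1: j=0 S=121.5678 intr=24.0622 cont=22.9798 V=24.0622[EX]; j=1 S=139.4237 intr=6.2063 cont=8.8244 V=8.8244[hold]  S*(1)=121.5678
k=0: j=0 S=130.1900 intr=15.4400 cont=15.7543 V=15.7543[hold]  S*(0)=-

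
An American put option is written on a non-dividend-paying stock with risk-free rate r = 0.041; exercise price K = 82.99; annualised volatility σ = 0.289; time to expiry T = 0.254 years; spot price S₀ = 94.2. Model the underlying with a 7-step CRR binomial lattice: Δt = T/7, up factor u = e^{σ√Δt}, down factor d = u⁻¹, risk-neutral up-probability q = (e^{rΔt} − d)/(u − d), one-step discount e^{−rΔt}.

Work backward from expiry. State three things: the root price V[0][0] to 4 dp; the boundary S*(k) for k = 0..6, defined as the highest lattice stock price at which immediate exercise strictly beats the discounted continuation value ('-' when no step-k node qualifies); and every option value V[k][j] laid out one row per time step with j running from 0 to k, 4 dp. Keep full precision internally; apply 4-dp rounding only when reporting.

Δt=0.03629, u=1.05659, d=0.94644, q=0.49976, disc=e^(-rΔt)=0.99851
k=7 terminal: V=max(K-S,0) → 18.9145 11.4566 3.1306 0.0000 0.0000 0.0000 0.0000 0.0000
k=6: j=0 S=67.7019 intr=15.2881 cont=15.1648 V=15.2881[EX]; j=1 S=75.5818 intr=7.4082 cont=7.2848 V=7.4082[EX]; j=2 S=84.3790 intr=0.0000 cont=1.5638 V=1.5638[hold]; j=3 S=94.2000 intr=0.0000 cont=0.0000 V=0.0000[hold]; j=4 S=105.1641 intr=0.0000 cont=0.0000 V=0.0000[hold]; j=5 S=117.4044 intr=0.0000 cont=0.0000 V=0.0000[hold]; j=6 S=131.0693 intr=0.0000 cont=0.0000 V=0.0000[hold]  S*(6)=75.5818
k=5: j=0 S=71.5334 intr=11.4566 cont=11.3332 V=11.4566[EX]; j=1 S=79.8594 intr=3.1306 cont=4.4807 V=4.4807[hold]; j=2 S=89.1543 intr=0.0000 cont=0.7811 V=0.7811[hold]; j=3 S=99.5312 intr=0.0000 cont=0.0000 V=0.0000[hold]; j=4 S=111.1159 intr=0.0000 cont=0.0000 V=0.0000[hold]; j=5 S=124.0489 intr=0.0000 cont=0.0000 V=0.0000[hold]  S*(5)=71.5334
k=4: j=0 S=75.5818 intr=7.4082 cont=7.9585 V=7.9585[hold]; j=1 S=84.3790 intr=0.0000 cont=2.6279 V=2.6279[hold]; j=2 S=94.2000 intr=0.0000 cont=0.3902 V=0.3902[hold]; j=3 S=105.1641 intr=0.0000 cont=0.0000 V=0.0000[hold]; j=4 S=117.4044 intr=0.0000 cont=0.0000 V=0.0000[hold]  S*(4)=-
k=3: j=0 S=79.8594 intr=3.1306 cont=5.2866 V=5.2866[hold]; j=1 S=89.1543 intr=0.0000 cont=1.5073 V=1.5073[hold]; j=2 S=99.5312 intr=0.0000 cont=0.1949 V=0.1949[hold]; j=3 S=111.1159 intr=0.0000 cont=0.0000 V=0.0000[hold]  S*(3)=-
k=2: j=0 S=84.3790 intr=0.0000 cont=3.3928 V=3.3928[hold]; j=1 S=94.2000 intr=0.0000 cont=0.8502 V=0.8502[hold]; j=2 S=105.1641 intr=0.0000 cont=0.0973 V=0.0973[hold]  S*(2)=-
k=1: j=0 S=89.1543 intr=0.0000 cont=2.1190 V=2.1190[hold]; j=1 S=99.5312 intr=0.0000 cont=0.4732 V=0.4732[hold]  S*(1)=-
k=0: j=0 S=94.2000 intr=0.0000 cont=1.2946 V=1.2946[hold]  S*(0)=-

price = 1.2946
boundary = - - - - - 71.5334 75.5818
tree:
1.2946
2.1190 0.4732
3.3928 0.8502 0.0973
5.2866 1.5073 0.1949 0.0000
7.9585 2.6279 0.3902 0.0000 0.0000
11.4566 4.4807 0.7811 0.0000 0.0000 0.0000
15.2881 7.4082 1.5638 0.0000 0.0000 0.0000 0.0000
18.9145 11.4566 3.1306 0.0000 0.0000 0.0000 0.0000 0.0000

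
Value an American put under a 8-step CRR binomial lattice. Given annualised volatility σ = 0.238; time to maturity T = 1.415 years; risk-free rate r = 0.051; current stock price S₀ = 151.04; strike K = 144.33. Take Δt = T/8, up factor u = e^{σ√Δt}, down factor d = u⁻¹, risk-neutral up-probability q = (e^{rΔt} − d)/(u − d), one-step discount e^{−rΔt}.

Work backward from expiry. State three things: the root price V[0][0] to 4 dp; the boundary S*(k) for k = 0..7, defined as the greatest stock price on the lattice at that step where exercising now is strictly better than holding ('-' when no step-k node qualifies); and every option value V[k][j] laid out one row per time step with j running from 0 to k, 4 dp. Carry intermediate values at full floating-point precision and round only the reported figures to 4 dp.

price = 9.8975
boundary = - - - 111.8615 101.2069 111.8615 123.6377 111.8615
tree:
9.8975
15.2009 5.1781
22.6246 8.6182 2.0951
32.4685 13.9388 3.8607 0.5030
43.1231 21.7546 6.9724 1.0579 0.0000
52.7629 32.4685 12.2512 2.2247 0.0000 0.0000
61.4845 43.1231 20.6923 4.6786 0.0000 0.0000 0.0000
69.3754 52.7629 32.4685 9.8393 0.0000 0.0000 0.0000 0.0000
76.5146 61.4845 43.1231 20.6923 0.0000 0.0000 0.0000 0.0000 0.0000

params: Δt=0.17688 u=1.10528 d=0.90475 q=0.52019 e^(-rΔt)=0.99102
t_8 payoffs: 76.5146 61.4845 43.1231 20.6923 0.0000 0.0000 0.0000 0.0000 0.0000
t_7: node(7,0) S=74.9546 payoff=69.3754 vs cont=68.0793 → 69.3754 [stop]  node(7,1) S=91.5671 payoff=52.7629 vs cont=51.4668 → 52.7629 [stop]  node(7,2) S=111.8615 payoff=32.4685 vs cont=31.1724 → 32.4685 [stop]  node(7,3) S=136.6537 payoff=7.6763 vs cont=9.8393 → 9.8393 [wait]  node(7,4) S=166.9408 payoff=0.0000 vs cont=0.0000 → 0.0000 [wait]  node(7,5) S=203.9405 payoff=0.0000 vs cont=0.0000 → 0.0000 [wait]  node(7,6) S=249.1405 payoff=0.0000 vs cont=0.0000 → 0.0000 [wait]  node(7,7) S=304.3585 payoff=0.0000 vs cont=0.0000 → 0.0000 [wait]  ⇒ S*(7)=111.8615
t_6: node(6,0) S=82.8455 payoff=61.4845 vs cont=60.1884 → 61.4845 [stop]  node(6,1) S=101.2069 payoff=43.1231 vs cont=41.8270 → 43.1231 [stop]  node(6,2) S=123.6377 payoff=20.6923 vs cont=20.5112 → 20.6923 [stop]  node(6,3) S=151.0400 payoff=0.0000 vs cont=4.6786 → 4.6786 [wait]  node(6,4) S=184.5155 payoff=0.0000 vs cont=0.0000 → 0.0000 [wait]  node(6,5) S=225.4104 payoff=0.0000 vs cont=0.0000 → 0.0000 [wait]  node(6,6) S=275.3689 payoff=0.0000 vs cont=0.0000 → 0.0000 [wait]  ⇒ S*(6)=123.6377
t_5: node(5,0) S=91.5671 payoff=52.7629 vs cont=51.4668 → 52.7629 [stop]  node(5,1) S=111.8615 payoff=32.4685 vs cont=31.1724 → 32.4685 [stop]  node(5,2) S=136.6537 payoff=7.6763 vs cont=12.2512 → 12.2512 [wait]  node(5,3) S=166.9408 payoff=0.0000 vs cont=2.2247 → 2.2247 [wait]  node(5,4) S=203.9405 payoff=0.0000 vs cont=0.0000 → 0.0000 [wait]  node(5,5) S=249.1405 payoff=0.0000 vs cont=0.0000 → 0.0000 [wait]  ⇒ S*(5)=111.8615
t_4: node(4,0) S=101.2069 payoff=43.1231 vs cont=41.8270 → 43.1231 [stop]  node(4,1) S=123.6377 payoff=20.6923 vs cont=21.7546 → 21.7546 [wait]  node(4,2) S=151.0400 payoff=0.0000 vs cont=6.9724 → 6.9724 [wait]  node(4,3) S=184.5155 payoff=0.0000 vs cont=1.0579 → 1.0579 [wait]  node(4,4) S=225.4104 payoff=0.0000 vs cont=0.0000 → 0.0000 [wait]  ⇒ S*(4)=101.2069
t_3: node(3,0) S=111.8615 payoff=32.4685 vs cont=31.7201 → 32.4685 [stop]  node(3,1) S=136.6537 payoff=7.6763 vs cont=13.9388 → 13.9388 [wait]  node(3,2) S=166.9408 payoff=0.0000 vs cont=3.8607 → 3.8607 [wait]  node(3,3) S=203.9405 payoff=0.0000 vs cont=0.5030 → 0.5030 [wait]  ⇒ S*(3)=111.8615
t_2: node(2,0) S=123.6377 payoff=20.6923 vs cont=22.6246 → 22.6246 [wait]  node(2,1) S=151.0400 payoff=0.0000 vs cont=8.6182 → 8.6182 [wait]  node(2,2) S=184.5155 payoff=0.0000 vs cont=2.0951 → 2.0951 [wait]  ⇒ S*(2)=-
t_1: node(1,0) S=136.6537 payoff=7.6763 vs cont=15.2009 → 15.2009 [wait]  node(1,1) S=166.9408 payoff=0.0000 vs cont=5.1781 → 5.1781 [wait]  ⇒ S*(1)=-
t_0: node(0,0) S=151.0400 payoff=0.0000 vs cont=9.8975 → 9.8975 [wait]  ⇒ S*(0)=-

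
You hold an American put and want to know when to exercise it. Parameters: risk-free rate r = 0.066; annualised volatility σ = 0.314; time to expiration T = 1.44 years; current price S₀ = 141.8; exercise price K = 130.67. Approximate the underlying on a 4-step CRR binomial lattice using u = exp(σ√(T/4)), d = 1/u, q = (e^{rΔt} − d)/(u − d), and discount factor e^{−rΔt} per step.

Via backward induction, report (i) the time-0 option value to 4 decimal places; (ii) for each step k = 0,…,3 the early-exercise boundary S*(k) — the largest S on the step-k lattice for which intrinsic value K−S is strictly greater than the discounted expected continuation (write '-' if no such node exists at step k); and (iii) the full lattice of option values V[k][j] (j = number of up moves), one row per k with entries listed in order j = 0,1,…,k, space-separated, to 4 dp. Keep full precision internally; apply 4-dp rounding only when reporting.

price = 10.9889
boundary = - - 97.2824 80.5774
tree:
10.9889
19.5189 3.5147
33.3876 7.4436 0.0000
50.0926 15.7647 0.0000 0.0000
63.9291 33.3876 0.0000 0.0000 0.0000

Δt=0.36000, u=1.20732, d=0.82828, q=0.51648, disc=e^(-rΔt)=0.97652
k=4 terminal: V=max(K-S,0) → 63.9291 33.3876 0.0000 0.0000 0.0000
k=3: j=0 S=80.5774 intr=50.0926 cont=47.0245 V=50.0926[EX]; j=1 S=117.4506 intr=13.2194 cont=15.7647 V=15.7647[hold]; j=2 S=171.1975 intr=0.0000 cont=0.0000 V=0.0000[hold]; j=3 S=249.5396 intr=0.0000 cont=0.0000 V=0.0000[hold]  S*(3)=80.5774
k=2: j=0 S=97.2824 intr=33.3876 cont=31.6032 V=33.3876[EX]; j=1 S=141.8000 intr=0.0000 cont=7.4436 V=7.4436[hold]; j=2 S=206.6895 intr=0.0000 cont=0.0000 V=0.0000[hold]  S*(2)=97.2824
k=1: j=0 S=117.4506 intr=13.2194 cont=19.5189 V=19.5189[hold]; j=1 S=171.1975 intr=0.0000 cont=3.5147 V=3.5147[hold]  S*(1)=-
k=0: j=0 S=141.8000 intr=0.0000 cont=10.9889 V=10.9889[hold]  S*(0)=-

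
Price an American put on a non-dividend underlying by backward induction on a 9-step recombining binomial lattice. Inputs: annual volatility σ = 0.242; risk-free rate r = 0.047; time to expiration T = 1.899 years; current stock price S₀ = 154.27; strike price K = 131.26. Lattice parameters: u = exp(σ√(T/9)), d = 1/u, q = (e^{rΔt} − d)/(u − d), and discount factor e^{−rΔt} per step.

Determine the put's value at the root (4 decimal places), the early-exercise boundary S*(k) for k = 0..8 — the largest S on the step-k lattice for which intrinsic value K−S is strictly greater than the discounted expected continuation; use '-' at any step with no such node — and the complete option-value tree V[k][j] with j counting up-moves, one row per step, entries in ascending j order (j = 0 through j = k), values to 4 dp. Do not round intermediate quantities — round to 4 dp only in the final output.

Δt=0.21100  u=1.11758  d=0.89479  q=0.51697  discount=0.99013
step 9 (expiry): payoffs max(K−S,0) = 74.5333 60.4097 42.7696 20.7376 0.0000 0.0000 0.0000 0.0000 0.0000 0.0000
step 8: (k=8,j=0): S=63.3964, (K−S)⁺=67.8636, hold=66.5683 ⇒ V=67.8636 exercise | (k=8,j=1): S=79.1806, (K−S)⁺=52.0794, hold=50.7841 ⇒ V=52.0794 exercise | (k=8,j=2): S=98.8947, (K−S)⁺=32.3653, hold=31.0700 ⇒ V=32.3653 exercise | (k=8,j=3): S=123.5172, (K−S)⁺=7.7428, hold=9.9180 ⇒ V=9.9180 continue | (k=8,j=4): S=154.2700, (K−S)⁺=0.0000, hold=0.0000 ⇒ V=0.0000 continue | (k=8,j=5): S=192.6795, (K−S)⁺=0.0000, hold=0.0000 ⇒ V=0.0000 continue | (k=8,j=6): S=240.6522, (K−S)⁺=0.0000, hold=0.0000 ⇒ V=0.0000 continue | (k=8,j=7): S=300.5688, (K−S)⁺=0.0000, hold=0.0000 ⇒ V=0.0000 continue | (k=8,j=8): S=375.4033, (K−S)⁺=0.0000, hold=0.0000 ⇒ V=0.0000 continue  boundary S*=98.8947
step 7: (k=7,j=0): S=70.8503, (K−S)⁺=60.4097, hold=59.1144 ⇒ V=60.4097 exercise | (k=7,j=1): S=88.4904, (K−S)⁺=42.7696, hold=41.4743 ⇒ V=42.7696 exercise | (k=7,j=2): S=110.5224, (K−S)⁺=20.7376, hold=20.5557 ⇒ V=20.7376 exercise | (k=7,j=3): S=138.0398, (K−S)⁺=0.0000, hold=4.7434 ⇒ V=4.7434 continue | (k=7,j=4): S=172.4085, (K−S)⁺=0.0000, hold=0.0000 ⇒ V=0.0000 continue | (k=7,j=5): S=215.3340, (K−S)⁺=0.0000, hold=0.0000 ⇒ V=0.0000 continue | (k=7,j=6): S=268.9471, (K−S)⁺=0.0000, hold=0.0000 ⇒ V=0.0000 continue | (k=7,j=7): S=335.9085, (K−S)⁺=0.0000, hold=0.0000 ⇒ V=0.0000 continue  boundary S*=110.5224
step 6: (k=6,j=0): S=79.1806, (K−S)⁺=52.0794, hold=50.7841 ⇒ V=52.0794 exercise | (k=6,j=1): S=98.8947, (K−S)⁺=32.3653, hold=31.0700 ⇒ V=32.3653 exercise | (k=6,j=2): S=123.5172, (K−S)⁺=7.7428, hold=12.3460 ⇒ V=12.3460 continue | (k=6,j=3): S=154.2700, (K−S)⁺=0.0000, hold=2.2686 ⇒ V=2.2686 continue | (k=6,j=4): S=192.6795, (K−S)⁺=0.0000, hold=0.0000 ⇒ V=0.0000 continue | (k=6,j=5): S=240.6522, (K−S)⁺=0.0000, hold=0.0000 ⇒ V=0.0000 continue | (k=6,j=6): S=300.5688, (K−S)⁺=0.0000, hold=0.0000 ⇒ V=0.0000 continue  boundary S*=98.8947
step 5: (k=5,j=0): S=88.4904, (K−S)⁺=42.7696, hold=41.4743 ⇒ V=42.7696 exercise | (k=5,j=1): S=110.5224, (K−S)⁺=20.7376, hold=21.7986 ⇒ V=21.7986 continue | (k=5,j=2): S=138.0398, (K−S)⁺=0.0000, hold=7.0658 ⇒ V=7.0658 continue | (k=5,j=3): S=172.4085, (K−S)⁺=0.0000, hold=1.0850 ⇒ V=1.0850 continue | (k=5,j=4): S=215.3340, (K−S)⁺=0.0000, hold=0.0000 ⇒ V=0.0000 continue | (k=5,j=5): S=268.9471, (K−S)⁺=0.0000, hold=0.0000 ⇒ V=0.0000 continue  boundary S*=88.4904
step 4: (k=4,j=0): S=98.8947, (K−S)⁺=32.3653, hold=31.6131 ⇒ V=32.3653 exercise | (k=4,j=1): S=123.5172, (K−S)⁺=7.7428, hold=14.0421 ⇒ V=14.0421 continue | (k=4,j=2): S=154.2700, (K−S)⁺=0.0000, hold=3.9346 ⇒ V=3.9346 continue | (k=4,j=3): S=192.6795, (K−S)⁺=0.0000, hold=0.5189 ⇒ V=0.5189 continue | (k=4,j=4): S=240.6522, (K−S)⁺=0.0000, hold=0.0000 ⇒ V=0.0000 continue  boundary S*=98.8947
step 3: (k=3,j=0): S=110.5224, (K−S)⁺=20.7376, hold=22.6668 ⇒ V=22.6668 continue | (k=3,j=1): S=138.0398, (K−S)⁺=0.0000, hold=8.7298 ⇒ V=8.7298 continue | (k=3,j=2): S=172.4085, (K−S)⁺=0.0000, hold=2.1474 ⇒ V=2.1474 continue | (k=3,j=3): S=215.3340, (K−S)⁺=0.0000, hold=0.2482 ⇒ V=0.2482 continue  boundary S*=-
step 2: (k=2,j=0): S=123.5172, (K−S)⁺=7.7428, hold=15.3092 ⇒ V=15.3092 continue | (k=2,j=1): S=154.2700, (K−S)⁺=0.0000, hold=5.2743 ⇒ V=5.2743 continue | (k=2,j=2): S=192.6795, (K−S)⁺=0.0000, hold=1.1540 ⇒ V=1.1540 continue  boundary S*=-
step 1: (k=1,j=0): S=138.0398, (K−S)⁺=0.0000, hold=10.0215 ⇒ V=10.0215 continue | (k=1,j=1): S=172.4085, (K−S)⁺=0.0000, hold=3.1132 ⇒ V=3.1132 continue  boundary S*=-
step 0: (k=0,j=0): S=154.2700, (K−S)⁺=0.0000, hold=6.3865 ⇒ V=6.3865 continue  boundary S*=-

price = 6.3865
boundary = - - - - 98.8947 88.4904 98.8947 110.5224 98.8947
tree:
6.3865
10.0215 3.1132
15.3092 5.2743 1.1540
22.6668 8.7298 2.1474 0.2482
32.3653 14.0421 3.9346 0.5189 0.0000
42.7696 21.7986 7.0658 1.0850 0.0000 0.0000
52.0794 32.3653 12.3460 2.2686 0.0000 0.0000 0.0000
60.4097 42.7696 20.7376 4.7434 0.0000 0.0000 0.0000 0.0000
67.8636 52.0794 32.3653 9.9180 0.0000 0.0000 0.0000 0.0000 0.0000
74.5333 60.4097 42.7696 20.7376 0.0000 0.0000 0.0000 0.0000 0.0000 0.0000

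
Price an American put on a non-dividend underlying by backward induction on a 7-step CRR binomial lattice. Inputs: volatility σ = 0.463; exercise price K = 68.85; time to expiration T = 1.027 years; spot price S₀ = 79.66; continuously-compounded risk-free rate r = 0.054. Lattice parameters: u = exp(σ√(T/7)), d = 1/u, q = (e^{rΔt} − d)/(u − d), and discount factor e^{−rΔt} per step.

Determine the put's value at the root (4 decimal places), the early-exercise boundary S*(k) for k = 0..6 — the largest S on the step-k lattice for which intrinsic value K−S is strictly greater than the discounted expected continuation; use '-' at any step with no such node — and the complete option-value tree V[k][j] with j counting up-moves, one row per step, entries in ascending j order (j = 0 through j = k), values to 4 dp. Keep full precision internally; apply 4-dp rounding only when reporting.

Δt=0.14671  u=1.19404  d=0.83749  q=0.47809  discount=0.99211
step 7 (expiry): payoffs max(K−S,0) = 45.8301 36.0297 22.0569 2.1354 0.0000 0.0000 0.0000 0.0000
step 6: (k=6,j=0): S=27.4867, (K−S)⁺=41.3633, hold=40.8200 ⇒ V=41.3633 exercise | (k=6,j=1): S=39.1888, (K−S)⁺=29.6612, hold=29.1179 ⇒ V=29.6612 exercise | (k=6,j=2): S=55.8729, (K−S)⁺=12.9771, hold=12.4338 ⇒ V=12.9771 exercise | (k=6,j=3): S=79.6600, (K−S)⁺=0.0000, hold=1.1057 ⇒ V=1.1057 continue | (k=6,j=4): S=113.5742, (K−S)⁺=0.0000, hold=0.0000 ⇒ V=0.0000 continue | (k=6,j=5): S=161.9269, (K−S)⁺=0.0000, hold=0.0000 ⇒ V=0.0000 continue | (k=6,j=6): S=230.8650, (K−S)⁺=0.0000, hold=0.0000 ⇒ V=0.0000 continue  boundary S*=55.8729
step 5: (k=5,j=0): S=32.8203, (K−S)⁺=36.0297, hold=35.4864 ⇒ V=36.0297 exercise | (k=5,j=1): S=46.7931, (K−S)⁺=22.0569, hold=21.5136 ⇒ V=22.0569 exercise | (k=5,j=2): S=66.7146, (K−S)⁺=2.1354, hold=7.2439 ⇒ V=7.2439 continue | (k=5,j=3): S=95.1174, (K−S)⁺=0.0000, hold=0.5725 ⇒ V=0.5725 continue | (k=5,j=4): S=135.6123, (K−S)⁺=0.0000, hold=0.0000 ⇒ V=0.0000 continue | (k=5,j=5): S=193.3475, (K−S)⁺=0.0000, hold=0.0000 ⇒ V=0.0000 continue  boundary S*=46.7931
step 4: (k=4,j=0): S=39.1888, (K−S)⁺=29.6612, hold=29.1179 ⇒ V=29.6612 exercise | (k=4,j=1): S=55.8729, (K−S)⁺=12.9771, hold=14.8568 ⇒ V=14.8568 continue | (k=4,j=2): S=79.6600, (K−S)⁺=0.0000, hold=4.0224 ⇒ V=4.0224 continue | (k=4,j=3): S=113.5742, (K−S)⁺=0.0000, hold=0.2965 ⇒ V=0.2965 continue | (k=4,j=4): S=161.9269, (K−S)⁺=0.0000, hold=0.0000 ⇒ V=0.0000 continue  boundary S*=39.1888
step 3: (k=3,j=0): S=46.7931, (K−S)⁺=22.0569, hold=22.4052 ⇒ V=22.4052 continue | (k=3,j=1): S=66.7146, (K−S)⁺=2.1354, hold=9.6007 ⇒ V=9.6007 continue | (k=3,j=2): S=95.1174, (K−S)⁺=0.0000, hold=2.2234 ⇒ V=2.2234 continue | (k=3,j=3): S=135.6123, (K−S)⁺=0.0000, hold=0.1535 ⇒ V=0.1535 continue  boundary S*=-
step 2: (k=2,j=0): S=55.8729, (K−S)⁺=12.9771, hold=16.1550 ⇒ V=16.1550 continue | (k=2,j=1): S=79.6600, (K−S)⁺=0.0000, hold=6.0258 ⇒ V=6.0258 continue | (k=2,j=2): S=113.5742, (K−S)⁺=0.0000, hold=1.2241 ⇒ V=1.2241 continue  boundary S*=-
step 1: (k=1,j=0): S=66.7146, (K−S)⁺=2.1354, hold=11.2231 ⇒ V=11.2231 continue | (k=1,j=1): S=95.1174, (K−S)⁺=0.0000, hold=3.7007 ⇒ V=3.7007 continue  boundary S*=-
step 0: (k=0,j=0): S=79.6600, (K−S)⁺=0.0000, hold=7.5665 ⇒ V=7.5665 continue  boundary S*=-

price = 7.5665
boundary = - - - - 39.1888 46.7931 55.8729
tree:
7.5665
11.2231 3.7007
16.1550 6.0258 1.2241
22.4052 9.6007 2.2234 0.1535
29.6612 14.8568 4.0224 0.2965 0.0000
36.0297 22.0569 7.2439 0.5725 0.0000 0.0000
41.3633 29.6612 12.9771 1.1057 0.0000 0.0000 0.0000
45.8301 36.0297 22.0569 2.1354 0.0000 0.0000 0.0000 0.0000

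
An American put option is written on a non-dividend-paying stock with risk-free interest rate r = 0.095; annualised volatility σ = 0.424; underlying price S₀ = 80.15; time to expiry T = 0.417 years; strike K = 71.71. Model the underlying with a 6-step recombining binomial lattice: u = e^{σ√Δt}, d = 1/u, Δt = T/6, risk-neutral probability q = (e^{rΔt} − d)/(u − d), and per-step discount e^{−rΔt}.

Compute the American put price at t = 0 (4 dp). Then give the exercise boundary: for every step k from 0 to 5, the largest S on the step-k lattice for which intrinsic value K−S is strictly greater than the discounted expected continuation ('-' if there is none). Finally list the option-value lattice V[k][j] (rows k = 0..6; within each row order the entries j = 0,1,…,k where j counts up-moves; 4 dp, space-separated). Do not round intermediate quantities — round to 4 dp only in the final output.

Δt=0.06950, u=1.11827, d=0.89424, q=0.50165, disc=e^(-rΔt)=0.99342
k=6 terminal: V=max(K-S,0) → 30.7241 20.4564 7.6165 0.0000 0.0000 0.0000 0.0000
k=5: j=0 S=45.8331 intr=25.8769 cont=25.4050 V=25.8769[EX]; j=1 S=57.3151 intr=14.3949 cont=13.9230 V=14.3949[EX]; j=2 S=71.6735 intr=0.0365 cont=3.7707 V=3.7707[hold]; j=3 S=89.6290 intr=0.0000 cont=0.0000 V=0.0000[hold]; j=4 S=112.0825 intr=0.0000 cont=0.0000 V=0.0000[hold]; j=5 S=140.1611 intr=0.0000 cont=0.0000 V=0.0000[hold]  S*(5)=57.3151
k=4: j=0 S=51.2536 intr=20.4564 cont=19.9845 V=20.4564[EX]; j=1 S=64.0935 intr=7.6165 cont=9.0055 V=9.0055[hold]; j=2 S=80.1500 intr=0.0000 cont=1.8667 V=1.8667[hold]; j=3 S=100.2289 intr=0.0000 cont=0.0000 V=0.0000[hold]; j=4 S=125.3380 intr=0.0000 cont=0.0000 V=0.0000[hold]  S*(4)=51.2536
k=3: j=0 S=57.3151 intr=14.3949 cont=14.6152 V=14.6152[hold]; j=1 S=71.6735 intr=0.0365 cont=5.3886 V=5.3886[hold]; j=2 S=89.6290 intr=0.0000 cont=0.9242 V=0.9242[hold]; j=3 S=112.0825 intr=0.0000 cont=0.0000 V=0.0000[hold]  S*(3)=-
k=2: j=0 S=64.0935 intr=7.6165 cont=9.9209 V=9.9209[hold]; j=1 S=80.1500 intr=0.0000 cont=3.1283 V=3.1283[hold]; j=2 S=100.2289 intr=0.0000 cont=0.4575 V=0.4575[hold]  S*(2)=-
k=1: j=0 S=71.6735 intr=0.0365 cont=6.4705 V=6.4705[hold]; j=1 S=89.6290 intr=0.0000 cont=1.7767 V=1.7767[hold]  S*(1)=-
k=0: j=0 S=80.1500 intr=0.0000 cont=4.0888 V=4.0888[hold]  S*(0)=-

price = 4.0888
boundary = - - - - 51.2536 57.3151
tree:
4.0888
6.4705 1.7767
9.9209 3.1283 0.4575
14.6152 5.3886 0.9242 0.0000
20.4564 9.0055 1.8667 0.0000 0.0000
25.8769 14.3949 3.7707 0.0000 0.0000 0.0000
30.7241 20.4564 7.6165 0.0000 0.0000 0.0000 0.0000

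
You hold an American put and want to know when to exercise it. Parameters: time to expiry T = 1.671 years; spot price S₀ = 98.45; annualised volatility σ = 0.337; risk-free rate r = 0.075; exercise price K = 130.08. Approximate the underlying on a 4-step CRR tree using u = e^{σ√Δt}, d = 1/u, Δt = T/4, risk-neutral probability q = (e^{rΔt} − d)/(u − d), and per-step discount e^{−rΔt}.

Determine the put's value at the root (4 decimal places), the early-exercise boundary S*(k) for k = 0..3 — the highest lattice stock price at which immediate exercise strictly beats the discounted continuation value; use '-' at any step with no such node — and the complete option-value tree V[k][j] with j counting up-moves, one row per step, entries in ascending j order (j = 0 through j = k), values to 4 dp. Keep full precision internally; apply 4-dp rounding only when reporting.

params: Δt=0.41775 u=1.24336 d=0.80427 q=0.51825 e^(-rΔt)=0.96915
t_4 payoffs: 88.8862 66.3969 31.6300 0.0000 0.0000
t_3: node(3,0) S=51.2186 payoff=78.8614 vs cont=74.8490 → 78.8614 [stop]  node(3,1) S=79.1808 payoff=50.8992 vs cont=46.8868 → 50.8992 [stop]  node(3,2) S=122.4085 payoff=7.6715 vs cont=14.7679 → 14.7679 [wait]  node(3,3) S=189.2359 payoff=0.0000 vs cont=0.0000 → 0.0000 [wait]  ⇒ S*(3)=79.1808
t_2: node(2,0) S=63.6831 payoff=66.3969 vs cont=62.3846 → 66.3969 [stop]  node(2,1) S=98.4500 payoff=31.6300 vs cont=31.1818 → 31.6300 [stop]  node(2,2) S=152.1975 payoff=0.0000 vs cont=6.8950 → 6.8950 [wait]  ⇒ S*(2)=98.4500
t_1: node(1,0) S=79.1808 payoff=50.8992 vs cont=46.8868 → 50.8992 [stop]  node(1,1) S=122.4085 payoff=7.6715 vs cont=18.2310 → 18.2310 [wait]  ⇒ S*(1)=79.1808
t_0: node(0,0) S=98.4500 payoff=31.6300 vs cont=32.9212 → 32.9212 [wait]  ⇒ S*(0)=-

price = 32.9212
boundary = - 79.1808 98.4500 79.1808
tree:
32.9212
50.8992 18.2310
66.3969 31.6300 6.8950
78.8614 50.8992 14.7679 0.0000
88.8862 66.3969 31.6300 0.0000 0.0000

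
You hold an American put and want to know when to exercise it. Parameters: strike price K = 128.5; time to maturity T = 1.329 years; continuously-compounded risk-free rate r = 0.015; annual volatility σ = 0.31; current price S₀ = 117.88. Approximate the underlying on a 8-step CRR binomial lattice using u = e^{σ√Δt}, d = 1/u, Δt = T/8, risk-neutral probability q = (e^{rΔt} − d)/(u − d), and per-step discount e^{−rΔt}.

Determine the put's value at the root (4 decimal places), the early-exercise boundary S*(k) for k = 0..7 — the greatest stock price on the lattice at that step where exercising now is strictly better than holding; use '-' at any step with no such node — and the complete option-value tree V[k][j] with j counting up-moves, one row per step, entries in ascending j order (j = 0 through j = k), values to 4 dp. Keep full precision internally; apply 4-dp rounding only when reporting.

price = 22.4049
boundary = - - - 80.6899 71.1125 80.6899 91.5573 103.8883
tree:
22.4049
29.7794 14.4781
38.3805 20.5532 7.9273
47.8101 28.2956 12.2154 3.2915
57.3875 37.5686 18.3289 5.6109 0.7789
65.8282 47.8101 26.5939 9.4097 1.4967 0.0000
73.2670 57.3875 36.9427 15.4448 2.8761 0.0000 0.0000
79.8229 65.8282 47.8101 24.6117 5.5267 0.0000 0.0000 0.0000
85.6006 73.2670 57.3875 36.9427 10.6200 0.0000 0.0000 0.0000 0.0000

Δt=0.16612  u=1.13468  d=0.88131  q=0.47830  discount=0.99751
step 8 (expiry): payoffs max(K−S,0) = 85.6006 73.2670 57.3875 36.9427 10.6200 0.0000 0.0000 0.0000 0.0000
step 7: (k=7,j=0): S=48.6771, (K−S)⁺=79.8229, hold=79.5031 ⇒ V=79.8229 exercise | (k=7,j=1): S=62.6718, (K−S)⁺=65.8282, hold=65.5084 ⇒ V=65.8282 exercise | (k=7,j=2): S=80.6899, (K−S)⁺=47.8101, hold=47.4903 ⇒ V=47.8101 exercise | (k=7,j=3): S=103.8883, (K−S)⁺=24.6117, hold=24.2919 ⇒ V=24.6117 exercise | (k=7,j=4): S=133.7561, (K−S)⁺=0.0000, hold=5.5267 ⇒ V=5.5267 continue | (k=7,j=5): S=172.2110, (K−S)⁺=0.0000, hold=0.0000 ⇒ V=0.0000 continue | (k=7,j=6): S=221.7217, (K−S)⁺=0.0000, hold=0.0000 ⇒ V=0.0000 continue | (k=7,j=7): S=285.4666, (K−S)⁺=0.0000, hold=0.0000 ⇒ V=0.0000 continue  boundary S*=103.8883
step 6: (k=6,j=0): S=55.2330, (K−S)⁺=73.2670, hold=72.9472 ⇒ V=73.2670 exercise | (k=6,j=1): S=71.1125, (K−S)⁺=57.3875, hold=57.0677 ⇒ V=57.3875 exercise | (k=6,j=2): S=91.5573, (K−S)⁺=36.9427, hold=36.6229 ⇒ V=36.9427 exercise | (k=6,j=3): S=117.8800, (K−S)⁺=10.6200, hold=15.4448 ⇒ V=15.4448 continue | (k=6,j=4): S=151.7705, (K−S)⁺=0.0000, hold=2.8761 ⇒ V=2.8761 continue | (k=6,j=5): S=195.4045, (K−S)⁺=0.0000, hold=0.0000 ⇒ V=0.0000 continue | (k=6,j=6): S=251.5833, (K−S)⁺=0.0000, hold=0.0000 ⇒ V=0.0000 continue  boundary S*=91.5573
step 5: (k=5,j=0): S=62.6718, (K−S)⁺=65.8282, hold=65.5084 ⇒ V=65.8282 exercise | (k=5,j=1): S=80.6899, (K−S)⁺=47.8101, hold=47.4903 ⇒ V=47.8101 exercise | (k=5,j=2): S=103.8883, (K−S)⁺=24.6117, hold=26.5939 ⇒ V=26.5939 continue | (k=5,j=3): S=133.7561, (K−S)⁺=0.0000, hold=9.4097 ⇒ V=9.4097 continue | (k=5,j=4): S=172.2110, (K−S)⁺=0.0000, hold=1.4967 ⇒ V=1.4967 continue | (k=5,j=5): S=221.7217, (K−S)⁺=0.0000, hold=0.0000 ⇒ V=0.0000 continue  boundary S*=80.6899
step 4: (k=4,j=0): S=71.1125, (K−S)⁺=57.3875, hold=57.0677 ⇒ V=57.3875 exercise | (k=4,j=1): S=91.5573, (K−S)⁺=36.9427, hold=37.5686 ⇒ V=37.5686 continue | (k=4,j=2): S=117.8800, (K−S)⁺=10.6200, hold=18.3289 ⇒ V=18.3289 continue | (k=4,j=3): S=151.7705, (K−S)⁺=0.0000, hold=5.6109 ⇒ V=5.6109 continue | (k=4,j=4): S=195.4045, (K−S)⁺=0.0000, hold=0.7789 ⇒ V=0.7789 continue  boundary S*=71.1125
step 3: (k=3,j=0): S=80.6899, (K−S)⁺=47.8101, hold=47.7889 ⇒ V=47.8101 exercise | (k=3,j=1): S=103.8883, (K−S)⁺=24.6117, hold=28.2956 ⇒ V=28.2956 continue | (k=3,j=2): S=133.7561, (K−S)⁺=0.0000, hold=12.2154 ⇒ V=12.2154 continue | (k=3,j=3): S=172.2110, (K−S)⁺=0.0000, hold=3.2915 ⇒ V=3.2915 continue  boundary S*=80.6899
step 2: (k=2,j=0): S=91.5573, (K−S)⁺=36.9427, hold=38.3805 ⇒ V=38.3805 continue | (k=2,j=1): S=117.8800, (K−S)⁺=10.6200, hold=20.5532 ⇒ V=20.5532 continue | (k=2,j=2): S=151.7705, (K−S)⁺=0.0000, hold=7.9273 ⇒ V=7.9273 continue  boundary S*=-
step 1: (k=1,j=0): S=103.8883, (K−S)⁺=24.6117, hold=29.7794 ⇒ V=29.7794 continue | (k=1,j=1): S=133.7561, (K−S)⁺=0.0000, hold=14.4781 ⇒ V=14.4781 continue  boundary S*=-
step 0: (k=0,j=0): S=117.8800, (K−S)⁺=10.6200, hold=22.4049 ⇒ V=22.4049 continue  boundary S*=-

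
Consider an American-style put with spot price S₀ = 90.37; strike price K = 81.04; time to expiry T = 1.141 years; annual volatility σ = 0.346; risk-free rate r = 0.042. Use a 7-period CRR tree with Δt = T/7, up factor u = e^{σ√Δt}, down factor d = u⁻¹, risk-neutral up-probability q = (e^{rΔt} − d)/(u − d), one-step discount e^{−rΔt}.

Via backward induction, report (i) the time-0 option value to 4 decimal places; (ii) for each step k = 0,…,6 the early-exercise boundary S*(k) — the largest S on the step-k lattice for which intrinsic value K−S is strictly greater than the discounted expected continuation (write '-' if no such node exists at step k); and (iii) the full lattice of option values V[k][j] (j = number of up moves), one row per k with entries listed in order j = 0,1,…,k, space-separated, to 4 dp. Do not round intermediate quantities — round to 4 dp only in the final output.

Δt=0.16300, u=1.14992, d=0.86963, q=0.48964, disc=e^(-rΔt)=0.99318
k=7 terminal: V=max(K-S,0) → 47.0498 36.0943 21.6077 2.4519 0.0000 0.0000 0.0000 0.0000
k=6: j=0 S=39.0860 intr=41.9540 cont=41.4011 V=41.9540[EX]; j=1 S=51.6839 intr=29.3561 cont=28.8032 V=29.3561[EX]; j=2 S=68.3423 intr=12.6977 cont=12.1448 V=12.6977[EX]; j=3 S=90.3700 intr=0.0000 cont=1.2428 V=1.2428[hold]; j=4 S=119.4975 intr=0.0000 cont=0.0000 V=0.0000[hold]; j=5 S=158.0131 intr=0.0000 cont=0.0000 V=0.0000[hold]; j=6 S=208.9429 intr=0.0000 cont=0.0000 V=0.0000[hold]  S*(6)=68.3423
k=5: j=0 S=44.9457 intr=36.0943 cont=35.5414 V=36.0943[EX]; j=1 S=59.4323 intr=21.6077 cont=21.0548 V=21.6077[EX]; j=2 S=78.5881 intr=2.4519 cont=7.0405 V=7.0405[hold]; j=3 S=103.9182 intr=0.0000 cont=0.6299 V=0.6299[hold]; j=4 S=137.4124 intr=0.0000 cont=0.0000 V=0.0000[hold]; j=5 S=181.7023 intr=0.0000 cont=0.0000 V=0.0000[hold]  S*(5)=59.4323
k=4: j=0 S=51.6839 intr=29.3561 cont=28.8032 V=29.3561[EX]; j=1 S=68.3423 intr=12.6977 cont=14.3762 V=14.3762[hold]; j=2 S=90.3700 intr=0.0000 cont=3.8750 V=3.8750[hold]; j=3 S=119.4975 intr=0.0000 cont=0.3193 V=0.3193[hold]; j=4 S=158.0131 intr=0.0000 cont=0.0000 V=0.0000[hold]  S*(4)=51.6839
k=3: j=0 S=59.4323 intr=21.6077 cont=21.8711 V=21.8711[hold]; j=1 S=78.5881 intr=2.4519 cont=9.1714 V=9.1714[hold]; j=2 S=103.9182 intr=0.0000 cont=2.1194 V=2.1194[hold]; j=3 S=137.4124 intr=0.0000 cont=0.1618 V=0.1618[hold]  S*(3)=-
k=2: j=0 S=68.3423 intr=12.6977 cont=15.5460 V=15.5460[hold]; j=1 S=90.3700 intr=0.0000 cont=5.6794 V=5.6794[hold]; j=2 S=119.4975 intr=0.0000 cont=1.1530 V=1.1530[hold]  S*(2)=-
k=1: j=0 S=78.5881 intr=2.4519 cont=10.6418 V=10.6418[hold]; j=1 S=103.9182 intr=0.0000 cont=3.4395 V=3.4395[hold]  S*(1)=-
k=0: j=0 S=90.3700 intr=0.0000 cont=7.0667 V=7.0667[hold]  S*(0)=-

price = 7.0667
boundary = - - - - 51.6839 59.4323 68.3423
tree:
7.0667
10.6418 3.4395
15.5460 5.6794 1.1530
21.8711 9.1714 2.1194 0.1618
29.3561 14.3762 3.8750 0.3193 0.0000
36.0943 21.6077 7.0405 0.6299 0.0000 0.0000
41.9540 29.3561 12.6977 1.2428 0.0000 0.0000 0.0000
47.0498 36.0943 21.6077 2.4519 0.0000 0.0000 0.0000 0.0000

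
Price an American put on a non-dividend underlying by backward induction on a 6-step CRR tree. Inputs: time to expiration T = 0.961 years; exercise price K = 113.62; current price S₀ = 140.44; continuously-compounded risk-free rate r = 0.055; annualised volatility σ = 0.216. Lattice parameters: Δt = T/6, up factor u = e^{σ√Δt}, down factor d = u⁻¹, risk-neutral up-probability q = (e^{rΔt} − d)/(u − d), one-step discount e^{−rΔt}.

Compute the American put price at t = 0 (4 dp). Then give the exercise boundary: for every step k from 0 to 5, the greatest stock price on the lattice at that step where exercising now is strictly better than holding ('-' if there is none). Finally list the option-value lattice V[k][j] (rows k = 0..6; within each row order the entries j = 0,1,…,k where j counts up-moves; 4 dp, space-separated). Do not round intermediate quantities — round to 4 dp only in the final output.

Δt=0.16017, u=1.09029, d=0.91719, q=0.52952, disc=e^(-rΔt)=0.99123
k=6 terminal: V=max(K-S,0) → 30.0144 14.2351 0.0000 0.0000 0.0000 0.0000 0.0000
k=5: j=0 S=91.1545 intr=22.4655 cont=21.4690 V=22.4655[EX]; j=1 S=108.3585 intr=5.2615 cont=6.6386 V=6.6386[hold]; j=2 S=128.8096 intr=0.0000 cont=0.0000 V=0.0000[hold]; j=3 S=153.1205 intr=0.0000 cont=0.0000 V=0.0000[hold]; j=4 S=182.0198 intr=0.0000 cont=0.0000 V=0.0000[hold]; j=5 S=216.3733 intr=0.0000 cont=0.0000 V=0.0000[hold]  S*(5)=91.1545
k=4: j=0 S=99.3849 intr=14.2351 cont=13.9614 V=14.2351[EX]; j=1 S=118.1424 intr=0.0000 cont=3.0960 V=3.0960[hold]; j=2 S=140.4400 intr=0.0000 cont=0.0000 V=0.0000[hold]; j=3 S=166.9460 intr=0.0000 cont=0.0000 V=0.0000[hold]; j=4 S=198.4546 intr=0.0000 cont=0.0000 V=0.0000[hold]  S*(4)=99.3849
k=3: j=0 S=108.3585 intr=5.2615 cont=8.2636 V=8.2636[hold]; j=1 S=128.8096 intr=0.0000 cont=1.4438 V=1.4438[hold]; j=2 S=153.1205 intr=0.0000 cont=0.0000 V=0.0000[hold]; j=3 S=182.0198 intr=0.0000 cont=0.0000 V=0.0000[hold]  S*(3)=-
k=2: j=0 S=118.1424 intr=0.0000 cont=4.6116 V=4.6116[hold]; j=1 S=140.4400 intr=0.0000 cont=0.6733 V=0.6733[hold]; j=2 S=166.9460 intr=0.0000 cont=0.0000 V=0.0000[hold]  S*(2)=-
k=1: j=0 S=128.8096 intr=0.0000 cont=2.5041 V=2.5041[hold]; j=1 S=153.1205 intr=0.0000 cont=0.3140 V=0.3140[hold]  S*(1)=-
k=0: j=0 S=140.4400 intr=0.0000 cont=1.3326 V=1.3326[hold]  S*(0)=-

price = 1.3326
boundary = - - - - 99.3849 91.1545
tree:
1.3326
2.5041 0.3140
4.6116 0.6733 0.0000
8.2636 1.4438 0.0000 0.0000
14.2351 3.0960 0.0000 0.0000 0.0000
22.4655 6.6386 0.0000 0.0000 0.0000 0.0000
30.0144 14.2351 0.0000 0.0000 0.0000 0.0000 0.0000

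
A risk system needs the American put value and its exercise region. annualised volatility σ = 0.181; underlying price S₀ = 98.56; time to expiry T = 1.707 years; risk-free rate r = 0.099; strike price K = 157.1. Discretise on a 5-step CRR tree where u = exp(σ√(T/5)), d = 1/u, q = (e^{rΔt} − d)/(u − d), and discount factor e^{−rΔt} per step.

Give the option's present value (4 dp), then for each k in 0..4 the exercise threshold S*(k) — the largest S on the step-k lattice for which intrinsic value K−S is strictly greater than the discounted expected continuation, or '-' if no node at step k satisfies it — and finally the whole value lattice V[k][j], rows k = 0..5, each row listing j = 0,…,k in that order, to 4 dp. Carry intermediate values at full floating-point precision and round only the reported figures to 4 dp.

Δt=0.34140, u=1.11155, d=0.89964, q=0.63581, disc=e^(-rΔt)=0.96677
k=5 terminal: V=max(K-S,0) → 99.0167 85.3352 68.4312 47.5454 21.7401 0.0000
k=4: j=0 S=64.5627 intr=92.5373 cont=87.3163 V=92.5373[EX]; j=1 S=79.7703 intr=77.3297 cont=72.1087 V=77.3297[EX]; j=2 S=98.5600 intr=58.5400 cont=53.3190 V=58.5400[EX]; j=3 S=121.7756 intr=35.3244 cont=30.1034 V=35.3244[EX]; j=4 S=150.4596 intr=6.6404 cont=7.6544 V=7.6544[hold]  S*(4)=121.7756
k=3: j=0 S=71.7648 intr=85.3352 cont=80.1142 V=85.3352[EX]; j=1 S=88.6688 intr=68.4312 cont=63.2102 V=68.4312[EX]; j=2 S=109.5546 intr=47.5454 cont=42.3244 V=47.5454[EX]; j=3 S=135.3599 intr=21.7401 cont=17.1424 V=21.7401[EX]  S*(3)=135.3599
k=2: j=0 S=79.7703 intr=77.3297 cont=72.1087 V=77.3297[EX]; j=1 S=98.5600 intr=58.5400 cont=53.3190 V=58.5400[EX]; j=2 S=121.7756 intr=35.3244 cont=30.1034 V=35.3244[EX]  S*(2)=121.7756
k=1: j=0 S=88.6688 intr=68.4312 cont=63.2102 V=68.4312[EX]; j=1 S=109.5546 intr=47.5454 cont=42.3244 V=47.5454[EX]  S*(1)=109.5546
k=0: j=0 S=98.5600 intr=58.5400 cont=53.3190 V=58.5400[EX]  S*(0)=98.5600

price = 58.5400
boundary = 98.5600 109.5546 121.7756 135.3599 121.7756
tree:
58.5400
68.4312 47.5454
77.3297 58.5400 35.3244
85.3352 68.4312 47.5454 21.7401
92.5373 77.3297 58.5400 35.3244 7.6544
99.0167 85.3352 68.4312 47.5454 21.7401 0.0000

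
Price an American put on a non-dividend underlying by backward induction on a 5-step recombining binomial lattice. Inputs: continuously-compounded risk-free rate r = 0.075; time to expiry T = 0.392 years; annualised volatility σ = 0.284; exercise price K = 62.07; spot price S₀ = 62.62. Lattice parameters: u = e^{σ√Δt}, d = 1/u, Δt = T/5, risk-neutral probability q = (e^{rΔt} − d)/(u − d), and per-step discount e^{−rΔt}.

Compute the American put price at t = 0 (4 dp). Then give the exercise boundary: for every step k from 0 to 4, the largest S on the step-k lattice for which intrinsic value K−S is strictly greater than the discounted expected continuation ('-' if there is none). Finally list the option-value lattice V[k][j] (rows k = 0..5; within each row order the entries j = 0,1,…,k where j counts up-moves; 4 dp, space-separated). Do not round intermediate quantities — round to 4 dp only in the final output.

Δt=0.07840, u=1.08277, d=0.92356, q=0.51717, disc=e^(-rΔt)=0.99414
k=5 terminal: V=max(K-S,0) → 19.9937 12.7404 4.2367 0.0000 0.0000 0.0000
k=4: j=0 S=45.5588 intr=16.5112 cont=16.1473 V=16.5112[EX]; j=1 S=53.4125 intr=8.6575 cont=8.2936 V=8.6575[EX]; j=2 S=62.6200 intr=0.0000 cont=2.0336 V=2.0336[hold]; j=3 S=73.4147 intr=0.0000 cont=0.0000 V=0.0000[hold]; j=4 S=86.0703 intr=0.0000 cont=0.0000 V=0.0000[hold]  S*(4)=53.4125
k=3: j=0 S=49.3296 intr=12.7404 cont=12.3765 V=12.7404[EX]; j=1 S=57.8333 intr=4.2367 cont=5.2011 V=5.2011[hold]; j=2 S=67.8029 intr=0.0000 cont=0.9761 V=0.9761[hold]; j=3 S=79.4911 intr=0.0000 cont=0.0000 V=0.0000[hold]  S*(3)=49.3296
k=2: j=0 S=53.4125 intr=8.6575 cont=8.7895 V=8.7895[hold]; j=1 S=62.6200 intr=0.0000 cont=2.9984 V=2.9984[hold]; j=2 S=73.4147 intr=0.0000 cont=0.4685 V=0.4685[hold]  S*(2)=-
k=1: j=0 S=57.8333 intr=4.2367 cont=5.7605 V=5.7605[hold]; j=1 S=67.8029 intr=0.0000 cont=1.6801 V=1.6801[hold]  S*(1)=-
k=0: j=0 S=62.6200 intr=0.0000 cont=3.6288 V=3.6288[hold]  S*(0)=-

price = 3.6288
boundary = - - - 49.3296 53.4125
tree:
3.6288
5.7605 1.6801
8.7895 2.9984 0.4685
12.7404 5.2011 0.9761 0.0000
16.5112 8.6575 2.0336 0.0000 0.0000
19.9937 12.7404 4.2367 0.0000 0.0000 0.0000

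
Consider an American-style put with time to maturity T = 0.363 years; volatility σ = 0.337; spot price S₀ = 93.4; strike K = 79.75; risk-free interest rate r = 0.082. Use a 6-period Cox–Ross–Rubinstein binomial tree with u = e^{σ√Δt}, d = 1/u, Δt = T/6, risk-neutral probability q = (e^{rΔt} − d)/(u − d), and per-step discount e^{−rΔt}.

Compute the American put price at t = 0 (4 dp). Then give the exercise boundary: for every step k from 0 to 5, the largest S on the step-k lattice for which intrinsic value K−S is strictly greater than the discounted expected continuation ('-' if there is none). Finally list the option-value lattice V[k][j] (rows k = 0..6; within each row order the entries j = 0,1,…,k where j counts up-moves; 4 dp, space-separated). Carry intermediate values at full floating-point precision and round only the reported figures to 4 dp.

price = 1.6097
boundary = - - - - 67.0425 72.8366
tree:
1.6097
2.8144 0.4644
4.8145 0.9145 0.0352
7.9936 1.7980 0.0720 0.0000
12.7075 3.5290 0.1475 0.0000 0.0000
18.0406 6.9134 0.3021 0.0000 0.0000 0.0000
22.9495 12.7075 0.6186 0.0000 0.0000 0.0000 0.0000

Δt=0.06050, u=1.08642, d=0.92045, q=0.50925, disc=e^(-rΔt)=0.99505
k=6 terminal: V=max(K-S,0) → 22.9495 12.7075 0.6186 0.0000 0.0000 0.0000 0.0000
k=5: j=0 S=61.7094 intr=18.0406 cont=17.6459 V=18.0406[EX]; j=1 S=72.8366 intr=6.9134 cont=6.5188 V=6.9134[EX]; j=2 S=85.9702 intr=0.0000 cont=0.3021 V=0.3021[hold]; j=3 S=101.4719 intr=0.0000 cont=0.0000 V=0.0000[hold]; j=4 S=119.7689 intr=0.0000 cont=0.0000 V=0.0000[hold]; j=5 S=141.3652 intr=0.0000 cont=0.0000 V=0.0000[hold]  S*(5)=72.8366
k=4: j=0 S=67.0425 intr=12.7075 cont=12.3128 V=12.7075[EX]; j=1 S=79.1314 intr=0.6186 cont=3.5290 V=3.5290[hold]; j=2 S=93.4000 intr=0.0000 cont=0.1475 V=0.1475[hold]; j=3 S=110.2415 intr=0.0000 cont=0.0000 V=0.0000[hold]; j=4 S=130.1198 intr=0.0000 cont=0.0000 V=0.0000[hold]  S*(4)=67.0425
k=3: j=0 S=72.8366 intr=6.9134 cont=7.9936 V=7.9936[hold]; j=1 S=85.9702 intr=0.0000 cont=1.7980 V=1.7980[hold]; j=2 S=101.4719 intr=0.0000 cont=0.0720 V=0.0720[hold]; j=3 S=119.7689 intr=0.0000 cont=0.0000 V=0.0000[hold]  S*(3)=-
k=2: j=0 S=79.1314 intr=0.6186 cont=4.8145 V=4.8145[hold]; j=1 S=93.4000 intr=0.0000 cont=0.9145 V=0.9145[hold]; j=2 S=110.2415 intr=0.0000 cont=0.0352 V=0.0352[hold]  S*(2)=-
k=1: j=0 S=85.9702 intr=0.0000 cont=2.8144 V=2.8144[hold]; j=1 S=101.4719 intr=0.0000 cont=0.4644 V=0.4644[hold]  S*(1)=-
k=0: j=0 S=93.4000 intr=0.0000 cont=1.6097 V=1.6097[hold]  S*(0)=-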